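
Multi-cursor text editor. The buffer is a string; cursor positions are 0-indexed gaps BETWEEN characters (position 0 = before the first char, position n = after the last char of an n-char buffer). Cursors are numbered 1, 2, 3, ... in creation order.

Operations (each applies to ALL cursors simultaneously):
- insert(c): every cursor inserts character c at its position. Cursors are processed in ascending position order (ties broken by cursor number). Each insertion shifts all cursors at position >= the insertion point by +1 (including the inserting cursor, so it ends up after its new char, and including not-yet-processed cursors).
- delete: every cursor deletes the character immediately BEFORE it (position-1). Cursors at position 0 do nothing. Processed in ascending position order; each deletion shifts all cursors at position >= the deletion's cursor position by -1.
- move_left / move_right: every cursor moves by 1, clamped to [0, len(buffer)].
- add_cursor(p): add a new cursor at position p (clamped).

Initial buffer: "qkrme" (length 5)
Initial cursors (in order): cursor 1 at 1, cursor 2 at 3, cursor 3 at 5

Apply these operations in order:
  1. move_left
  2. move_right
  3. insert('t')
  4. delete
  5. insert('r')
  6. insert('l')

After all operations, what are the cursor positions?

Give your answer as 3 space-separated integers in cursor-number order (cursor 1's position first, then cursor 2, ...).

Answer: 3 7 11

Derivation:
After op 1 (move_left): buffer="qkrme" (len 5), cursors c1@0 c2@2 c3@4, authorship .....
After op 2 (move_right): buffer="qkrme" (len 5), cursors c1@1 c2@3 c3@5, authorship .....
After op 3 (insert('t')): buffer="qtkrtmet" (len 8), cursors c1@2 c2@5 c3@8, authorship .1..2..3
After op 4 (delete): buffer="qkrme" (len 5), cursors c1@1 c2@3 c3@5, authorship .....
After op 5 (insert('r')): buffer="qrkrrmer" (len 8), cursors c1@2 c2@5 c3@8, authorship .1..2..3
After op 6 (insert('l')): buffer="qrlkrrlmerl" (len 11), cursors c1@3 c2@7 c3@11, authorship .11..22..33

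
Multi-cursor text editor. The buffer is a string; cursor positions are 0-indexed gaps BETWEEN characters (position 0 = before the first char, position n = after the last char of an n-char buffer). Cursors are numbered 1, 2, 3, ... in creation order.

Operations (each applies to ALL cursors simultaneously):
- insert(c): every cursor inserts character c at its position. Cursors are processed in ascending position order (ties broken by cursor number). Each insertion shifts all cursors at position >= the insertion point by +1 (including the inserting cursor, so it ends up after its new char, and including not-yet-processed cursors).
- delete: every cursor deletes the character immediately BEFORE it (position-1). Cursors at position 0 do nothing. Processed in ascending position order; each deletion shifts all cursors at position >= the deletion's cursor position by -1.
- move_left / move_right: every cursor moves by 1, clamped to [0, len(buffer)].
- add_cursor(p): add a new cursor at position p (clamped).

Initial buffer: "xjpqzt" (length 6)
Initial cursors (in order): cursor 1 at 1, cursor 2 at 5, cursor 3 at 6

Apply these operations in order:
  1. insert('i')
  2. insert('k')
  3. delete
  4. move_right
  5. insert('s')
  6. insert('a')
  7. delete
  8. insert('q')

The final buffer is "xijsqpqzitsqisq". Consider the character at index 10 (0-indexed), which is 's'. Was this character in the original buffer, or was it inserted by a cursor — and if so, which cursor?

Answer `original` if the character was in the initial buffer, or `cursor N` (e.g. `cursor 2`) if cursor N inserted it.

After op 1 (insert('i')): buffer="xijpqziti" (len 9), cursors c1@2 c2@7 c3@9, authorship .1....2.3
After op 2 (insert('k')): buffer="xikjpqziktik" (len 12), cursors c1@3 c2@9 c3@12, authorship .11....22.33
After op 3 (delete): buffer="xijpqziti" (len 9), cursors c1@2 c2@7 c3@9, authorship .1....2.3
After op 4 (move_right): buffer="xijpqziti" (len 9), cursors c1@3 c2@8 c3@9, authorship .1....2.3
After op 5 (insert('s')): buffer="xijspqzitsis" (len 12), cursors c1@4 c2@10 c3@12, authorship .1.1...2.233
After op 6 (insert('a')): buffer="xijsapqzitsaisa" (len 15), cursors c1@5 c2@12 c3@15, authorship .1.11...2.22333
After op 7 (delete): buffer="xijspqzitsis" (len 12), cursors c1@4 c2@10 c3@12, authorship .1.1...2.233
After op 8 (insert('q')): buffer="xijsqpqzitsqisq" (len 15), cursors c1@5 c2@12 c3@15, authorship .1.11...2.22333
Authorship (.=original, N=cursor N): . 1 . 1 1 . . . 2 . 2 2 3 3 3
Index 10: author = 2

Answer: cursor 2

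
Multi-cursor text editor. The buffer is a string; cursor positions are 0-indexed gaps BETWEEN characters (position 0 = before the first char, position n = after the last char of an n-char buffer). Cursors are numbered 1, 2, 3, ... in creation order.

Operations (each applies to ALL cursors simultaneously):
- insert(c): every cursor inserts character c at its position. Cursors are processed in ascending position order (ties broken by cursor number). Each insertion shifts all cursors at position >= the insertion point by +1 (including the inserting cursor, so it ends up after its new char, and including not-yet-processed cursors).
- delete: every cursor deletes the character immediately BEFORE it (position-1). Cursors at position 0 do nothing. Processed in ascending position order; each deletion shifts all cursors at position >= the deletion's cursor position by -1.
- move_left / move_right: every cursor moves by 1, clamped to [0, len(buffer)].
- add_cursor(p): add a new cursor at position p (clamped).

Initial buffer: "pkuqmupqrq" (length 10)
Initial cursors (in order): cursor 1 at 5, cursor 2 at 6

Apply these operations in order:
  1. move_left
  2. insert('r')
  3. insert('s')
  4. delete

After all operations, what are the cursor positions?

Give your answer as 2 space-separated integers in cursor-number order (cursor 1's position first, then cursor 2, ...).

Answer: 5 7

Derivation:
After op 1 (move_left): buffer="pkuqmupqrq" (len 10), cursors c1@4 c2@5, authorship ..........
After op 2 (insert('r')): buffer="pkuqrmrupqrq" (len 12), cursors c1@5 c2@7, authorship ....1.2.....
After op 3 (insert('s')): buffer="pkuqrsmrsupqrq" (len 14), cursors c1@6 c2@9, authorship ....11.22.....
After op 4 (delete): buffer="pkuqrmrupqrq" (len 12), cursors c1@5 c2@7, authorship ....1.2.....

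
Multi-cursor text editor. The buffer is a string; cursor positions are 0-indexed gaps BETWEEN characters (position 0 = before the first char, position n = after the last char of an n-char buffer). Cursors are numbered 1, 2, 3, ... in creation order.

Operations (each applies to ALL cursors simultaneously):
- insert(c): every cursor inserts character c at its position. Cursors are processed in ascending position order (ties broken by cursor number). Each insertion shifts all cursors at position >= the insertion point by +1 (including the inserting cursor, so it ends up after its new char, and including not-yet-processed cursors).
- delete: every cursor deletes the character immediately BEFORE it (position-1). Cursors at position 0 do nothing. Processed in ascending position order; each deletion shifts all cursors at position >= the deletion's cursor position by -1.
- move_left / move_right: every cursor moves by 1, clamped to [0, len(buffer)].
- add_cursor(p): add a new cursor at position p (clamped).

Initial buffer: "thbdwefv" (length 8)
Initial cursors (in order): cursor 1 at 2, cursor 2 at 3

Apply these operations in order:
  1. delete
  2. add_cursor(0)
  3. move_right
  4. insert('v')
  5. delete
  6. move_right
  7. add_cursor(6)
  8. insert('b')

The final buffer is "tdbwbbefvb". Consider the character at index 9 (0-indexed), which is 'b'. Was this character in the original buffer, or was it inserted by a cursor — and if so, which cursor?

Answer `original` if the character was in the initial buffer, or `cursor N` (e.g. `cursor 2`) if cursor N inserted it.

Answer: cursor 4

Derivation:
After op 1 (delete): buffer="tdwefv" (len 6), cursors c1@1 c2@1, authorship ......
After op 2 (add_cursor(0)): buffer="tdwefv" (len 6), cursors c3@0 c1@1 c2@1, authorship ......
After op 3 (move_right): buffer="tdwefv" (len 6), cursors c3@1 c1@2 c2@2, authorship ......
After op 4 (insert('v')): buffer="tvdvvwefv" (len 9), cursors c3@2 c1@5 c2@5, authorship .3.12....
After op 5 (delete): buffer="tdwefv" (len 6), cursors c3@1 c1@2 c2@2, authorship ......
After op 6 (move_right): buffer="tdwefv" (len 6), cursors c3@2 c1@3 c2@3, authorship ......
After op 7 (add_cursor(6)): buffer="tdwefv" (len 6), cursors c3@2 c1@3 c2@3 c4@6, authorship ......
After op 8 (insert('b')): buffer="tdbwbbefvb" (len 10), cursors c3@3 c1@6 c2@6 c4@10, authorship ..3.12...4
Authorship (.=original, N=cursor N): . . 3 . 1 2 . . . 4
Index 9: author = 4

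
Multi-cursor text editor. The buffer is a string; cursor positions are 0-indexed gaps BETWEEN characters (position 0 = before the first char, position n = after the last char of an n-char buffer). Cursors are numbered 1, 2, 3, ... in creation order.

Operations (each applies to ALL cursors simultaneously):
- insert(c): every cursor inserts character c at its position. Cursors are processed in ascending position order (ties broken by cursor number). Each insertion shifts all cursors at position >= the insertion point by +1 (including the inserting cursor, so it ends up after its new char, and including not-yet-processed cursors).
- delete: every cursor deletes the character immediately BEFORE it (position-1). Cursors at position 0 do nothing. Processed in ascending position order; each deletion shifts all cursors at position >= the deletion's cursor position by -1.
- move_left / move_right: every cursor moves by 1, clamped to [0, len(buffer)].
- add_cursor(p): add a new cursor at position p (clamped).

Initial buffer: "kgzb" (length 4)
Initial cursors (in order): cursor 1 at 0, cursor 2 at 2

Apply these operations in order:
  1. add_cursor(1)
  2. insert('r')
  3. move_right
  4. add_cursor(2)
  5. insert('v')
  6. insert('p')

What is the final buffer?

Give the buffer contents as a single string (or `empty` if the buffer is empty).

After op 1 (add_cursor(1)): buffer="kgzb" (len 4), cursors c1@0 c3@1 c2@2, authorship ....
After op 2 (insert('r')): buffer="rkrgrzb" (len 7), cursors c1@1 c3@3 c2@5, authorship 1.3.2..
After op 3 (move_right): buffer="rkrgrzb" (len 7), cursors c1@2 c3@4 c2@6, authorship 1.3.2..
After op 4 (add_cursor(2)): buffer="rkrgrzb" (len 7), cursors c1@2 c4@2 c3@4 c2@6, authorship 1.3.2..
After op 5 (insert('v')): buffer="rkvvrgvrzvb" (len 11), cursors c1@4 c4@4 c3@7 c2@10, authorship 1.143.32.2.
After op 6 (insert('p')): buffer="rkvvpprgvprzvpb" (len 15), cursors c1@6 c4@6 c3@10 c2@14, authorship 1.14143.332.22.

Answer: rkvvpprgvprzvpb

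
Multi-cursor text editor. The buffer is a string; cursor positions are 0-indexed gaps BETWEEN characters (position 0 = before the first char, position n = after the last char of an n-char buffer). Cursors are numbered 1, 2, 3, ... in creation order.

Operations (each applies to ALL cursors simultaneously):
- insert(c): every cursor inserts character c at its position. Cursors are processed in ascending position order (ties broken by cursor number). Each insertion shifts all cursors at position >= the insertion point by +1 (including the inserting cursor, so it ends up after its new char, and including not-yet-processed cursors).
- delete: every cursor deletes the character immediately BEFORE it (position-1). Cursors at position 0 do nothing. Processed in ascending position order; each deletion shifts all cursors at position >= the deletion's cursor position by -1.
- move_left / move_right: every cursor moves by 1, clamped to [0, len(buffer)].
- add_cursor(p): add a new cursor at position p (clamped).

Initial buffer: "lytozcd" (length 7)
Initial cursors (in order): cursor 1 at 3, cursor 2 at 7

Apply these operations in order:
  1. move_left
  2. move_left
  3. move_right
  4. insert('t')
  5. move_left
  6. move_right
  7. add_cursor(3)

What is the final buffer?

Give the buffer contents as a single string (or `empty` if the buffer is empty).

Answer: lyttozctd

Derivation:
After op 1 (move_left): buffer="lytozcd" (len 7), cursors c1@2 c2@6, authorship .......
After op 2 (move_left): buffer="lytozcd" (len 7), cursors c1@1 c2@5, authorship .......
After op 3 (move_right): buffer="lytozcd" (len 7), cursors c1@2 c2@6, authorship .......
After op 4 (insert('t')): buffer="lyttozctd" (len 9), cursors c1@3 c2@8, authorship ..1....2.
After op 5 (move_left): buffer="lyttozctd" (len 9), cursors c1@2 c2@7, authorship ..1....2.
After op 6 (move_right): buffer="lyttozctd" (len 9), cursors c1@3 c2@8, authorship ..1....2.
After op 7 (add_cursor(3)): buffer="lyttozctd" (len 9), cursors c1@3 c3@3 c2@8, authorship ..1....2.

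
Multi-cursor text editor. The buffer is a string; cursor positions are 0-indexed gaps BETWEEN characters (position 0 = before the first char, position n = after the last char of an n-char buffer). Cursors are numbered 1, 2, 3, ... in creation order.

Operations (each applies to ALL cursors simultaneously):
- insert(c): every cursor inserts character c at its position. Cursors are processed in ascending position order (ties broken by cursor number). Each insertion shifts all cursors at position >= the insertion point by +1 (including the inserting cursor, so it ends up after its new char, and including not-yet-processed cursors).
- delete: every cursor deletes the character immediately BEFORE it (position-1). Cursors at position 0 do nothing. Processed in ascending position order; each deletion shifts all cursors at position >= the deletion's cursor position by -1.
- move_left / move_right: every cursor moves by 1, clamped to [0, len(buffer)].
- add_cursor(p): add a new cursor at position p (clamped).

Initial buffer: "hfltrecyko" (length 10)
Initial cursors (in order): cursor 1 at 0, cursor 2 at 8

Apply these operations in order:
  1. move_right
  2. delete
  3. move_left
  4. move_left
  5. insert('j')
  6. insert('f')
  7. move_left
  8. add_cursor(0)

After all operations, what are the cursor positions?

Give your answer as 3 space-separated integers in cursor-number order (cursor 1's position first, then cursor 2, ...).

Answer: 1 8 0

Derivation:
After op 1 (move_right): buffer="hfltrecyko" (len 10), cursors c1@1 c2@9, authorship ..........
After op 2 (delete): buffer="fltrecyo" (len 8), cursors c1@0 c2@7, authorship ........
After op 3 (move_left): buffer="fltrecyo" (len 8), cursors c1@0 c2@6, authorship ........
After op 4 (move_left): buffer="fltrecyo" (len 8), cursors c1@0 c2@5, authorship ........
After op 5 (insert('j')): buffer="jfltrejcyo" (len 10), cursors c1@1 c2@7, authorship 1.....2...
After op 6 (insert('f')): buffer="jffltrejfcyo" (len 12), cursors c1@2 c2@9, authorship 11.....22...
After op 7 (move_left): buffer="jffltrejfcyo" (len 12), cursors c1@1 c2@8, authorship 11.....22...
After op 8 (add_cursor(0)): buffer="jffltrejfcyo" (len 12), cursors c3@0 c1@1 c2@8, authorship 11.....22...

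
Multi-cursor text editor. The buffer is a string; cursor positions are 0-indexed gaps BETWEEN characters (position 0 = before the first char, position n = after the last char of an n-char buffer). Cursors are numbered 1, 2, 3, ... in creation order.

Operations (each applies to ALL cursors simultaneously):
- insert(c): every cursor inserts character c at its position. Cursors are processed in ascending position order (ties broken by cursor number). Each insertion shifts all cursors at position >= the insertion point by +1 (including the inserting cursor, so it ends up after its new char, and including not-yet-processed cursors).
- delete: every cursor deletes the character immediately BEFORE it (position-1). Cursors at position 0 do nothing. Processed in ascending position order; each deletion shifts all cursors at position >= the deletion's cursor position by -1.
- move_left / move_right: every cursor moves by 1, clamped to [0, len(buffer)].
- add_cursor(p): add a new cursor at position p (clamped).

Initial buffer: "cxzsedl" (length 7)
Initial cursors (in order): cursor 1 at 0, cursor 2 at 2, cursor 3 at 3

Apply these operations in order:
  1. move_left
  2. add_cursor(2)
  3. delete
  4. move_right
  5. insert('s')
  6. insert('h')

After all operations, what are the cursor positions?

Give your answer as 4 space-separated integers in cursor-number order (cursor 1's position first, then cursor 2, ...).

After op 1 (move_left): buffer="cxzsedl" (len 7), cursors c1@0 c2@1 c3@2, authorship .......
After op 2 (add_cursor(2)): buffer="cxzsedl" (len 7), cursors c1@0 c2@1 c3@2 c4@2, authorship .......
After op 3 (delete): buffer="zsedl" (len 5), cursors c1@0 c2@0 c3@0 c4@0, authorship .....
After op 4 (move_right): buffer="zsedl" (len 5), cursors c1@1 c2@1 c3@1 c4@1, authorship .....
After op 5 (insert('s')): buffer="zsssssedl" (len 9), cursors c1@5 c2@5 c3@5 c4@5, authorship .1234....
After op 6 (insert('h')): buffer="zsssshhhhsedl" (len 13), cursors c1@9 c2@9 c3@9 c4@9, authorship .12341234....

Answer: 9 9 9 9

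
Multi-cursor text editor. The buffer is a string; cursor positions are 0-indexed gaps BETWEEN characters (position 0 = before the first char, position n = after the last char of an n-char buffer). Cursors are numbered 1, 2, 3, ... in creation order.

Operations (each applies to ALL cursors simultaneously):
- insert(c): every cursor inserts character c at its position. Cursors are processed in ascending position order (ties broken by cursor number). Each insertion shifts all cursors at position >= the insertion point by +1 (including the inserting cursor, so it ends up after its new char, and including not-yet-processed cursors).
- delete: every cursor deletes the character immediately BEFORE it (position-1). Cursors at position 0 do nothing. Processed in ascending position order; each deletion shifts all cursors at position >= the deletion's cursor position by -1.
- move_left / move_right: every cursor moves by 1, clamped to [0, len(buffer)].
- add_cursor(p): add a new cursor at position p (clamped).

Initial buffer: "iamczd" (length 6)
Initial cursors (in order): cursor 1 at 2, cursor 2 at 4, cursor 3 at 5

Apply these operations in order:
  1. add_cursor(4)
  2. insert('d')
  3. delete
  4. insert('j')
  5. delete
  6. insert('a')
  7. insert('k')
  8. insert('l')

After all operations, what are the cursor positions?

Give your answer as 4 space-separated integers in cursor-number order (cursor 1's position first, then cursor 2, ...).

After op 1 (add_cursor(4)): buffer="iamczd" (len 6), cursors c1@2 c2@4 c4@4 c3@5, authorship ......
After op 2 (insert('d')): buffer="iadmcddzdd" (len 10), cursors c1@3 c2@7 c4@7 c3@9, authorship ..1..24.3.
After op 3 (delete): buffer="iamczd" (len 6), cursors c1@2 c2@4 c4@4 c3@5, authorship ......
After op 4 (insert('j')): buffer="iajmcjjzjd" (len 10), cursors c1@3 c2@7 c4@7 c3@9, authorship ..1..24.3.
After op 5 (delete): buffer="iamczd" (len 6), cursors c1@2 c2@4 c4@4 c3@5, authorship ......
After op 6 (insert('a')): buffer="iaamcaazad" (len 10), cursors c1@3 c2@7 c4@7 c3@9, authorship ..1..24.3.
After op 7 (insert('k')): buffer="iaakmcaakkzakd" (len 14), cursors c1@4 c2@10 c4@10 c3@13, authorship ..11..2424.33.
After op 8 (insert('l')): buffer="iaaklmcaakkllzakld" (len 18), cursors c1@5 c2@13 c4@13 c3@17, authorship ..111..242424.333.

Answer: 5 13 17 13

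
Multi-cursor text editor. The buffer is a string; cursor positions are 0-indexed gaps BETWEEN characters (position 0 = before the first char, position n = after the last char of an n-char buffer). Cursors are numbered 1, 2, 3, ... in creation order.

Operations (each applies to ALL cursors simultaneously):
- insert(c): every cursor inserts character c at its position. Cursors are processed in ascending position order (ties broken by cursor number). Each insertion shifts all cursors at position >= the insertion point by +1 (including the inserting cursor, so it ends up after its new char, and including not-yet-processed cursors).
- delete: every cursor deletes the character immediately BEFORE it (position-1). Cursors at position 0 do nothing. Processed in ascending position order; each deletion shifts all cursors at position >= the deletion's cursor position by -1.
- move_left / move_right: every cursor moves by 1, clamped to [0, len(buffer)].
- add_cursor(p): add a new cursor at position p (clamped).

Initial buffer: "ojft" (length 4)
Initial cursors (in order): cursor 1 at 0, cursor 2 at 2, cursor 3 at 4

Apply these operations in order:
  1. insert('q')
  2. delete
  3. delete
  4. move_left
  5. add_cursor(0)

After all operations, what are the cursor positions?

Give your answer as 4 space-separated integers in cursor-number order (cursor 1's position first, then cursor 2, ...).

After op 1 (insert('q')): buffer="qojqftq" (len 7), cursors c1@1 c2@4 c3@7, authorship 1..2..3
After op 2 (delete): buffer="ojft" (len 4), cursors c1@0 c2@2 c3@4, authorship ....
After op 3 (delete): buffer="of" (len 2), cursors c1@0 c2@1 c3@2, authorship ..
After op 4 (move_left): buffer="of" (len 2), cursors c1@0 c2@0 c3@1, authorship ..
After op 5 (add_cursor(0)): buffer="of" (len 2), cursors c1@0 c2@0 c4@0 c3@1, authorship ..

Answer: 0 0 1 0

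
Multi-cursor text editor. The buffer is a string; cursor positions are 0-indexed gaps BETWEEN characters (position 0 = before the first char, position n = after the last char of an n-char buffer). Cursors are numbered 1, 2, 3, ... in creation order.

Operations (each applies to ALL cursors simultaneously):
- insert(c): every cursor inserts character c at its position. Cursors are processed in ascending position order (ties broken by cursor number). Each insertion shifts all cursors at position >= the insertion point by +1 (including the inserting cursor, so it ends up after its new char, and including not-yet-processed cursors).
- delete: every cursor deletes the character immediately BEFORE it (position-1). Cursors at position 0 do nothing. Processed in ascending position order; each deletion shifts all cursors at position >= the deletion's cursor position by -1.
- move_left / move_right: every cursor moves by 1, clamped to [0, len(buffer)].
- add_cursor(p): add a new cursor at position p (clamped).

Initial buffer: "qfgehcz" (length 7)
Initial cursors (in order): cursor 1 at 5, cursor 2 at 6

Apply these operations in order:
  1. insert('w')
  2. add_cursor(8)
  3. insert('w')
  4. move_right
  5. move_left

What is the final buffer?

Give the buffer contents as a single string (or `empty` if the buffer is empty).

After op 1 (insert('w')): buffer="qfgehwcwz" (len 9), cursors c1@6 c2@8, authorship .....1.2.
After op 2 (add_cursor(8)): buffer="qfgehwcwz" (len 9), cursors c1@6 c2@8 c3@8, authorship .....1.2.
After op 3 (insert('w')): buffer="qfgehwwcwwwz" (len 12), cursors c1@7 c2@11 c3@11, authorship .....11.223.
After op 4 (move_right): buffer="qfgehwwcwwwz" (len 12), cursors c1@8 c2@12 c3@12, authorship .....11.223.
After op 5 (move_left): buffer="qfgehwwcwwwz" (len 12), cursors c1@7 c2@11 c3@11, authorship .....11.223.

Answer: qfgehwwcwwwz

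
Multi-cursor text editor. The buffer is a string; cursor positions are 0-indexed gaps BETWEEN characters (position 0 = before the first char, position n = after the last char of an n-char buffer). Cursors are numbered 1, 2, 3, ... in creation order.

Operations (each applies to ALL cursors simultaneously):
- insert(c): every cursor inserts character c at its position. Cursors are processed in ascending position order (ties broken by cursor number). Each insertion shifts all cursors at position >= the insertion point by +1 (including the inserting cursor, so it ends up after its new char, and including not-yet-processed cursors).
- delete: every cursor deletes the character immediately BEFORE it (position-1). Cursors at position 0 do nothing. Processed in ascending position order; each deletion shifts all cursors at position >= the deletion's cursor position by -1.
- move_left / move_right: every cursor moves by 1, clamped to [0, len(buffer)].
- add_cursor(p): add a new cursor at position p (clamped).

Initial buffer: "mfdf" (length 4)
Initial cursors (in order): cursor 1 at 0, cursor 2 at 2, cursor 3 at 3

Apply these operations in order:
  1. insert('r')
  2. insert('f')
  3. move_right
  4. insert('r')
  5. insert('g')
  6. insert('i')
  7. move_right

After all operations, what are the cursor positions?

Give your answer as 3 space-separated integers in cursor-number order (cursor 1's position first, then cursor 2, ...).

Answer: 7 14 19

Derivation:
After op 1 (insert('r')): buffer="rmfrdrf" (len 7), cursors c1@1 c2@4 c3@6, authorship 1..2.3.
After op 2 (insert('f')): buffer="rfmfrfdrff" (len 10), cursors c1@2 c2@6 c3@9, authorship 11..22.33.
After op 3 (move_right): buffer="rfmfrfdrff" (len 10), cursors c1@3 c2@7 c3@10, authorship 11..22.33.
After op 4 (insert('r')): buffer="rfmrfrfdrrffr" (len 13), cursors c1@4 c2@9 c3@13, authorship 11.1.22.233.3
After op 5 (insert('g')): buffer="rfmrgfrfdrgrffrg" (len 16), cursors c1@5 c2@11 c3@16, authorship 11.11.22.2233.33
After op 6 (insert('i')): buffer="rfmrgifrfdrgirffrgi" (len 19), cursors c1@6 c2@13 c3@19, authorship 11.111.22.22233.333
After op 7 (move_right): buffer="rfmrgifrfdrgirffrgi" (len 19), cursors c1@7 c2@14 c3@19, authorship 11.111.22.22233.333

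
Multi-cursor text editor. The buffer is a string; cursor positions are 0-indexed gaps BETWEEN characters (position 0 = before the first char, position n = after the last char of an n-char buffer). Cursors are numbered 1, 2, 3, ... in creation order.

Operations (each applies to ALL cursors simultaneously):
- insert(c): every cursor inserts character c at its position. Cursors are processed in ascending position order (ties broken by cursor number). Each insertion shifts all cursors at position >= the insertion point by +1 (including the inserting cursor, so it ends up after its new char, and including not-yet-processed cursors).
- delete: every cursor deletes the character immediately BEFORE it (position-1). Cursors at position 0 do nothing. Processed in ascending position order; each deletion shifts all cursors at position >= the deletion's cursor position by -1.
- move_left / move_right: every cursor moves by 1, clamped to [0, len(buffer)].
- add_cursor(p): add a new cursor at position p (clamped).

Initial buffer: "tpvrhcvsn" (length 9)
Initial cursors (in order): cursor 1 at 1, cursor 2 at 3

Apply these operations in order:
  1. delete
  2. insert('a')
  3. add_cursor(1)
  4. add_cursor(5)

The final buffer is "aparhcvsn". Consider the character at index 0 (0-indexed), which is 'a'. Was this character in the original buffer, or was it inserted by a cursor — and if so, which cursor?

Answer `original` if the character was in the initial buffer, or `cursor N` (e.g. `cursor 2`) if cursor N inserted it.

After op 1 (delete): buffer="prhcvsn" (len 7), cursors c1@0 c2@1, authorship .......
After op 2 (insert('a')): buffer="aparhcvsn" (len 9), cursors c1@1 c2@3, authorship 1.2......
After op 3 (add_cursor(1)): buffer="aparhcvsn" (len 9), cursors c1@1 c3@1 c2@3, authorship 1.2......
After op 4 (add_cursor(5)): buffer="aparhcvsn" (len 9), cursors c1@1 c3@1 c2@3 c4@5, authorship 1.2......
Authorship (.=original, N=cursor N): 1 . 2 . . . . . .
Index 0: author = 1

Answer: cursor 1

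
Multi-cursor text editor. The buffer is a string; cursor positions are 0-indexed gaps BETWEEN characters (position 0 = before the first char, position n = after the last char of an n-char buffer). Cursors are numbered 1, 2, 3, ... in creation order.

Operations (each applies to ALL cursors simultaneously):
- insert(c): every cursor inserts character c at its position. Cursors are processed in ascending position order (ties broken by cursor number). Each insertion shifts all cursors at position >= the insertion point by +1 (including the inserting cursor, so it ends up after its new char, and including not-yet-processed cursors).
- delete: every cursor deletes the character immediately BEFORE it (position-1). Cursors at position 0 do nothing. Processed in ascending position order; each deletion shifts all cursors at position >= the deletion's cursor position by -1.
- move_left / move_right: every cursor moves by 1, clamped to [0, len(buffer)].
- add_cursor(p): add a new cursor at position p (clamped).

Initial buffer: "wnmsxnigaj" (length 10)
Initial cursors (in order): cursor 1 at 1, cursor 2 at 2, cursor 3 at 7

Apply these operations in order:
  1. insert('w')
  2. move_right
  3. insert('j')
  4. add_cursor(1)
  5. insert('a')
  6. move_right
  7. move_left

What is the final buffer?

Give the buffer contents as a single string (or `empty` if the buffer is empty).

After op 1 (insert('w')): buffer="wwnwmsxniwgaj" (len 13), cursors c1@2 c2@4 c3@10, authorship .1.2.....3...
After op 2 (move_right): buffer="wwnwmsxniwgaj" (len 13), cursors c1@3 c2@5 c3@11, authorship .1.2.....3...
After op 3 (insert('j')): buffer="wwnjwmjsxniwgjaj" (len 16), cursors c1@4 c2@7 c3@14, authorship .1.12.2....3.3..
After op 4 (add_cursor(1)): buffer="wwnjwmjsxniwgjaj" (len 16), cursors c4@1 c1@4 c2@7 c3@14, authorship .1.12.2....3.3..
After op 5 (insert('a')): buffer="wawnjawmjasxniwgjaaj" (len 20), cursors c4@2 c1@6 c2@10 c3@18, authorship .41.112.22....3.33..
After op 6 (move_right): buffer="wawnjawmjasxniwgjaaj" (len 20), cursors c4@3 c1@7 c2@11 c3@19, authorship .41.112.22....3.33..
After op 7 (move_left): buffer="wawnjawmjasxniwgjaaj" (len 20), cursors c4@2 c1@6 c2@10 c3@18, authorship .41.112.22....3.33..

Answer: wawnjawmjasxniwgjaaj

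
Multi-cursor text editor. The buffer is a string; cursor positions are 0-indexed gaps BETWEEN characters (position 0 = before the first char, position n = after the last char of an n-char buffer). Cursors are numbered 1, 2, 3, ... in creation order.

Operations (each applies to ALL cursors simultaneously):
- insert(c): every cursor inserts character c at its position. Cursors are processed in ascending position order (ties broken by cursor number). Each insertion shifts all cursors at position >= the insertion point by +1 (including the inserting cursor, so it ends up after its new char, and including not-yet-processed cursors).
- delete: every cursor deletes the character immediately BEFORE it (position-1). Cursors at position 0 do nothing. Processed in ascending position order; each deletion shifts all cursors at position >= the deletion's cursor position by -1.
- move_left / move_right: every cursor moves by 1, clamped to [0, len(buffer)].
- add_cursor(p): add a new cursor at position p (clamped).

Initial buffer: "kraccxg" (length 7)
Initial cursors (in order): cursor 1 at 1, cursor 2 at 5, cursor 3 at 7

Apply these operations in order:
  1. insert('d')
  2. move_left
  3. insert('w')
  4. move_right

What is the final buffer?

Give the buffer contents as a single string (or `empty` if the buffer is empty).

After op 1 (insert('d')): buffer="kdraccdxgd" (len 10), cursors c1@2 c2@7 c3@10, authorship .1....2..3
After op 2 (move_left): buffer="kdraccdxgd" (len 10), cursors c1@1 c2@6 c3@9, authorship .1....2..3
After op 3 (insert('w')): buffer="kwdraccwdxgwd" (len 13), cursors c1@2 c2@8 c3@12, authorship .11....22..33
After op 4 (move_right): buffer="kwdraccwdxgwd" (len 13), cursors c1@3 c2@9 c3@13, authorship .11....22..33

Answer: kwdraccwdxgwd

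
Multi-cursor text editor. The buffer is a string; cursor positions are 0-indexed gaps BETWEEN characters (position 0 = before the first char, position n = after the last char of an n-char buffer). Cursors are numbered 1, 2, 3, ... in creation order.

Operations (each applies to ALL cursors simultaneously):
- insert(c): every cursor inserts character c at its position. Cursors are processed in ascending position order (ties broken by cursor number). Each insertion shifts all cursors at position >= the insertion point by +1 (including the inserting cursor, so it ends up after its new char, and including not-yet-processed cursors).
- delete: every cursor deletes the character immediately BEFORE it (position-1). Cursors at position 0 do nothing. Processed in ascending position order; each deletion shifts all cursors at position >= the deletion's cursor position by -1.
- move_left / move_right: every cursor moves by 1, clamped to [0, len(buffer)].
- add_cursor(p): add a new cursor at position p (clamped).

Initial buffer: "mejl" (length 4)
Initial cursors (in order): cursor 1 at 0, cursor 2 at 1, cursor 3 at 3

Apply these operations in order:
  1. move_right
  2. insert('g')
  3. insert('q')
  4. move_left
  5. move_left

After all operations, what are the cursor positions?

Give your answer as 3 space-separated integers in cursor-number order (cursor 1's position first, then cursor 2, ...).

After op 1 (move_right): buffer="mejl" (len 4), cursors c1@1 c2@2 c3@4, authorship ....
After op 2 (insert('g')): buffer="mgegjlg" (len 7), cursors c1@2 c2@4 c3@7, authorship .1.2..3
After op 3 (insert('q')): buffer="mgqegqjlgq" (len 10), cursors c1@3 c2@6 c3@10, authorship .11.22..33
After op 4 (move_left): buffer="mgqegqjlgq" (len 10), cursors c1@2 c2@5 c3@9, authorship .11.22..33
After op 5 (move_left): buffer="mgqegqjlgq" (len 10), cursors c1@1 c2@4 c3@8, authorship .11.22..33

Answer: 1 4 8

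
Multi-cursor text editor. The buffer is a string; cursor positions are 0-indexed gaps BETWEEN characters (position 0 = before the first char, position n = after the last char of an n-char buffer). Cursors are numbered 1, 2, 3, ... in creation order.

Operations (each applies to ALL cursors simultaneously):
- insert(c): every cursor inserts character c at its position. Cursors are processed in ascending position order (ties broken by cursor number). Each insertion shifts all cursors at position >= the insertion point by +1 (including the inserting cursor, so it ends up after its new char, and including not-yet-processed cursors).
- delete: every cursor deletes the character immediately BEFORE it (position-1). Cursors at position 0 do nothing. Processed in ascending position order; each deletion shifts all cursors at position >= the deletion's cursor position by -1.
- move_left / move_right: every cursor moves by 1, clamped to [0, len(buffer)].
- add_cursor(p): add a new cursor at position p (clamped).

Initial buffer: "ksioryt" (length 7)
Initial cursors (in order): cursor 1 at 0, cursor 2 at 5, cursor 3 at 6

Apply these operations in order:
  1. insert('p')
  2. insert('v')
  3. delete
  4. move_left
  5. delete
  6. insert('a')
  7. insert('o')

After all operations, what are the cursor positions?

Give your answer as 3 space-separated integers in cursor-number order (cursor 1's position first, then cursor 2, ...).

After op 1 (insert('p')): buffer="pksiorpypt" (len 10), cursors c1@1 c2@7 c3@9, authorship 1.....2.3.
After op 2 (insert('v')): buffer="pvksiorpvypvt" (len 13), cursors c1@2 c2@9 c3@12, authorship 11.....22.33.
After op 3 (delete): buffer="pksiorpypt" (len 10), cursors c1@1 c2@7 c3@9, authorship 1.....2.3.
After op 4 (move_left): buffer="pksiorpypt" (len 10), cursors c1@0 c2@6 c3@8, authorship 1.....2.3.
After op 5 (delete): buffer="pksioppt" (len 8), cursors c1@0 c2@5 c3@6, authorship 1....23.
After op 6 (insert('a')): buffer="apksioapapt" (len 11), cursors c1@1 c2@7 c3@9, authorship 11....2233.
After op 7 (insert('o')): buffer="aopksioaopaopt" (len 14), cursors c1@2 c2@9 c3@12, authorship 111....222333.

Answer: 2 9 12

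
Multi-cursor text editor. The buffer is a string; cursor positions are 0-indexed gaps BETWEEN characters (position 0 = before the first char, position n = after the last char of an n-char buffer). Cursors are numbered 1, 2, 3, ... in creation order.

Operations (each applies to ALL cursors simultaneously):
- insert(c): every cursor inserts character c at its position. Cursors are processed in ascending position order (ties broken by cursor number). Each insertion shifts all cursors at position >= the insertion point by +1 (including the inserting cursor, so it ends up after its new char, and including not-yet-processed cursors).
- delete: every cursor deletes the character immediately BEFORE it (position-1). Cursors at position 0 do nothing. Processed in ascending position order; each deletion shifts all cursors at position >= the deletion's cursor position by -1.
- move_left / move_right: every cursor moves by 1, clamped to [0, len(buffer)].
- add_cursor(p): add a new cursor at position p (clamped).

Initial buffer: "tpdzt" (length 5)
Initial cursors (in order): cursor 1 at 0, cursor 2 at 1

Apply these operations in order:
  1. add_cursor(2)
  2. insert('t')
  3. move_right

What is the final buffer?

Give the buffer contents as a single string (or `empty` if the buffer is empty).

After op 1 (add_cursor(2)): buffer="tpdzt" (len 5), cursors c1@0 c2@1 c3@2, authorship .....
After op 2 (insert('t')): buffer="tttptdzt" (len 8), cursors c1@1 c2@3 c3@5, authorship 1.2.3...
After op 3 (move_right): buffer="tttptdzt" (len 8), cursors c1@2 c2@4 c3@6, authorship 1.2.3...

Answer: tttptdzt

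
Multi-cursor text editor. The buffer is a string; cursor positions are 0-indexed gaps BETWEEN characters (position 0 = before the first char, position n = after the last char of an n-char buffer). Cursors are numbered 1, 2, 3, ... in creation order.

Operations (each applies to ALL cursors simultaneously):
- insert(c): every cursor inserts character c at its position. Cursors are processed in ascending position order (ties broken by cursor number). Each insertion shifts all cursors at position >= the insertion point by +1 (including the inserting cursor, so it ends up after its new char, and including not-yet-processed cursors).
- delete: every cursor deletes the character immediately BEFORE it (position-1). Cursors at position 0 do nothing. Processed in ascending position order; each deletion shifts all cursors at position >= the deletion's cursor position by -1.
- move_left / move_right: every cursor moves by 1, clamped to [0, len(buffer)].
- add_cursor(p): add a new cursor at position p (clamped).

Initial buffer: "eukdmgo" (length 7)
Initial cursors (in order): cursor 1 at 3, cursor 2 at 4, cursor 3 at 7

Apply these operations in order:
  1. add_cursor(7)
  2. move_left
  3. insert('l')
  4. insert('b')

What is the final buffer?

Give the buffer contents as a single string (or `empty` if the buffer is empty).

After op 1 (add_cursor(7)): buffer="eukdmgo" (len 7), cursors c1@3 c2@4 c3@7 c4@7, authorship .......
After op 2 (move_left): buffer="eukdmgo" (len 7), cursors c1@2 c2@3 c3@6 c4@6, authorship .......
After op 3 (insert('l')): buffer="eulkldmgllo" (len 11), cursors c1@3 c2@5 c3@10 c4@10, authorship ..1.2...34.
After op 4 (insert('b')): buffer="eulbklbdmgllbbo" (len 15), cursors c1@4 c2@7 c3@14 c4@14, authorship ..11.22...3434.

Answer: eulbklbdmgllbbo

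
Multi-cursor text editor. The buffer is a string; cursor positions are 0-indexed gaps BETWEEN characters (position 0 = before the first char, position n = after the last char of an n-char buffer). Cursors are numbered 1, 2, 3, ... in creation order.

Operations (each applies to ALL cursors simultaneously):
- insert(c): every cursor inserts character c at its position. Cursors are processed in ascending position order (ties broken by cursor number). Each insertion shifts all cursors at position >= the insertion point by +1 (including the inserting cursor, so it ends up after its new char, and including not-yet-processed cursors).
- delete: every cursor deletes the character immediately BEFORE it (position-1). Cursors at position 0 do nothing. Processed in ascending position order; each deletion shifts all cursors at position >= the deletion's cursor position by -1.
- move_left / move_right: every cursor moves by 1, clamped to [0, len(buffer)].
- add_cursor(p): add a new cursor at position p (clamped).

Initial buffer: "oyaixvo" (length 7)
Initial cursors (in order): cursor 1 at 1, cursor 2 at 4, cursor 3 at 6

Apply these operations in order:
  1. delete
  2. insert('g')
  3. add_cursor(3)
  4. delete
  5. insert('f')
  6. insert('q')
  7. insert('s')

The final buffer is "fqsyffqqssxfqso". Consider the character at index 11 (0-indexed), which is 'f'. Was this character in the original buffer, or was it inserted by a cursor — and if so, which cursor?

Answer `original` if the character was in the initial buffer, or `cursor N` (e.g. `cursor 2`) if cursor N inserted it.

Answer: cursor 3

Derivation:
After op 1 (delete): buffer="yaxo" (len 4), cursors c1@0 c2@2 c3@3, authorship ....
After op 2 (insert('g')): buffer="gyagxgo" (len 7), cursors c1@1 c2@4 c3@6, authorship 1..2.3.
After op 3 (add_cursor(3)): buffer="gyagxgo" (len 7), cursors c1@1 c4@3 c2@4 c3@6, authorship 1..2.3.
After op 4 (delete): buffer="yxo" (len 3), cursors c1@0 c2@1 c4@1 c3@2, authorship ...
After op 5 (insert('f')): buffer="fyffxfo" (len 7), cursors c1@1 c2@4 c4@4 c3@6, authorship 1.24.3.
After op 6 (insert('q')): buffer="fqyffqqxfqo" (len 11), cursors c1@2 c2@7 c4@7 c3@10, authorship 11.2424.33.
After op 7 (insert('s')): buffer="fqsyffqqssxfqso" (len 15), cursors c1@3 c2@10 c4@10 c3@14, authorship 111.242424.333.
Authorship (.=original, N=cursor N): 1 1 1 . 2 4 2 4 2 4 . 3 3 3 .
Index 11: author = 3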